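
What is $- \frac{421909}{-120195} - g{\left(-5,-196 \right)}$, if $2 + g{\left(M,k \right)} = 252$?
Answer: $- \frac{29626841}{120195} \approx -246.49$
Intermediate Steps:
$g{\left(M,k \right)} = 250$ ($g{\left(M,k \right)} = -2 + 252 = 250$)
$- \frac{421909}{-120195} - g{\left(-5,-196 \right)} = - \frac{421909}{-120195} - 250 = \left(-421909\right) \left(- \frac{1}{120195}\right) - 250 = \frac{421909}{120195} - 250 = - \frac{29626841}{120195}$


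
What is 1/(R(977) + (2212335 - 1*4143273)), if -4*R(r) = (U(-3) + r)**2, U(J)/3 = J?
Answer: -1/2165194 ≈ -4.6185e-7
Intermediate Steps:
U(J) = 3*J
R(r) = -(-9 + r)**2/4 (R(r) = -(3*(-3) + r)**2/4 = -(-9 + r)**2/4)
1/(R(977) + (2212335 - 1*4143273)) = 1/(-(-9 + 977)**2/4 + (2212335 - 1*4143273)) = 1/(-1/4*968**2 + (2212335 - 4143273)) = 1/(-1/4*937024 - 1930938) = 1/(-234256 - 1930938) = 1/(-2165194) = -1/2165194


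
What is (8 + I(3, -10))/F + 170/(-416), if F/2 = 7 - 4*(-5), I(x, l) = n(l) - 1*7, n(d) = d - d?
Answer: -2191/5616 ≈ -0.39014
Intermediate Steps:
n(d) = 0
I(x, l) = -7 (I(x, l) = 0 - 1*7 = 0 - 7 = -7)
F = 54 (F = 2*(7 - 4*(-5)) = 2*(7 + 20) = 2*27 = 54)
(8 + I(3, -10))/F + 170/(-416) = (8 - 7)/54 + 170/(-416) = 1*(1/54) + 170*(-1/416) = 1/54 - 85/208 = -2191/5616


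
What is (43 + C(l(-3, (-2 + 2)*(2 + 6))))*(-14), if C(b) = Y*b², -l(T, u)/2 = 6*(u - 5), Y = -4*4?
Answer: 805798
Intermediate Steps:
Y = -16
l(T, u) = 60 - 12*u (l(T, u) = -12*(u - 5) = -12*(-5 + u) = -2*(-30 + 6*u) = 60 - 12*u)
C(b) = -16*b²
(43 + C(l(-3, (-2 + 2)*(2 + 6))))*(-14) = (43 - 16*(60 - 12*(-2 + 2)*(2 + 6))²)*(-14) = (43 - 16*(60 - 0*8)²)*(-14) = (43 - 16*(60 - 12*0)²)*(-14) = (43 - 16*(60 + 0)²)*(-14) = (43 - 16*60²)*(-14) = (43 - 16*3600)*(-14) = (43 - 57600)*(-14) = -57557*(-14) = 805798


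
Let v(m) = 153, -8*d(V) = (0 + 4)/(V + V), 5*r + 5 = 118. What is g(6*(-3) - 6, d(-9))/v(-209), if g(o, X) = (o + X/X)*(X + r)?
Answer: -93679/27540 ≈ -3.4016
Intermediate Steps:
r = 113/5 (r = -1 + (⅕)*118 = -1 + 118/5 = 113/5 ≈ 22.600)
d(V) = -1/(4*V) (d(V) = -(0 + 4)/(8*(V + V)) = -1/(2*(2*V)) = -1/(2*V)/2 = -1/(4*V))
g(o, X) = (1 + o)*(113/5 + X) (g(o, X) = (o + X/X)*(X + 113/5) = (o + 1)*(113/5 + X) = (1 + o)*(113/5 + X))
g(6*(-3) - 6, d(-9))/v(-209) = (113/5 - ¼/(-9) + 113*(6*(-3) - 6)/5 + (-¼/(-9))*(6*(-3) - 6))/153 = (113/5 - ¼*(-⅑) + 113*(-18 - 6)/5 + (-¼*(-⅑))*(-18 - 6))*(1/153) = (113/5 + 1/36 + (113/5)*(-24) + (1/36)*(-24))*(1/153) = (113/5 + 1/36 - 2712/5 - ⅔)*(1/153) = -93679/180*1/153 = -93679/27540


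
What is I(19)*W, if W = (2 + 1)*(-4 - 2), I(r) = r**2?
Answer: -6498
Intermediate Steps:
W = -18 (W = 3*(-6) = -18)
I(19)*W = 19**2*(-18) = 361*(-18) = -6498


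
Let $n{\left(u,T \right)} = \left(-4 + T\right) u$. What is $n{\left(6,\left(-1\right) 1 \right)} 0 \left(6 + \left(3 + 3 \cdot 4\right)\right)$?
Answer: $0$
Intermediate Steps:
$n{\left(u,T \right)} = u \left(-4 + T\right)$
$n{\left(6,\left(-1\right) 1 \right)} 0 \left(6 + \left(3 + 3 \cdot 4\right)\right) = 6 \left(-4 - 1\right) 0 \left(6 + \left(3 + 3 \cdot 4\right)\right) = 6 \left(-4 - 1\right) 0 \left(6 + \left(3 + 12\right)\right) = 6 \left(-5\right) 0 \left(6 + 15\right) = - 30 \cdot 0 \cdot 21 = \left(-30\right) 0 = 0$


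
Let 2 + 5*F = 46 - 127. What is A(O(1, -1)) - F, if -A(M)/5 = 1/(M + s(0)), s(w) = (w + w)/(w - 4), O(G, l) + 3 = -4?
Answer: 606/35 ≈ 17.314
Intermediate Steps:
O(G, l) = -7 (O(G, l) = -3 - 4 = -7)
s(w) = 2*w/(-4 + w) (s(w) = (2*w)/(-4 + w) = 2*w/(-4 + w))
A(M) = -5/M (A(M) = -5/(M + 2*0/(-4 + 0)) = -5/(M + 2*0/(-4)) = -5/(M + 2*0*(-¼)) = -5/(M + 0) = -5/M)
F = -83/5 (F = -⅖ + (46 - 127)/5 = -⅖ + (⅕)*(-81) = -⅖ - 81/5 = -83/5 ≈ -16.600)
A(O(1, -1)) - F = -5/(-7) - 1*(-83/5) = -5*(-⅐) + 83/5 = 5/7 + 83/5 = 606/35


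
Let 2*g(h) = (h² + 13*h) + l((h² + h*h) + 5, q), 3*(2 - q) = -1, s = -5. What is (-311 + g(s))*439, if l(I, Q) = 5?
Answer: -288423/2 ≈ -1.4421e+5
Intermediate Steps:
q = 7/3 (q = 2 - ⅓*(-1) = 2 + ⅓ = 7/3 ≈ 2.3333)
g(h) = 5/2 + h²/2 + 13*h/2 (g(h) = ((h² + 13*h) + 5)/2 = (5 + h² + 13*h)/2 = 5/2 + h²/2 + 13*h/2)
(-311 + g(s))*439 = (-311 + (5/2 + (½)*(-5)² + (13/2)*(-5)))*439 = (-311 + (5/2 + (½)*25 - 65/2))*439 = (-311 + (5/2 + 25/2 - 65/2))*439 = (-311 - 35/2)*439 = -657/2*439 = -288423/2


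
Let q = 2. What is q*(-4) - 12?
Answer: -20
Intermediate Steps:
q*(-4) - 12 = 2*(-4) - 12 = -8 - 12 = -20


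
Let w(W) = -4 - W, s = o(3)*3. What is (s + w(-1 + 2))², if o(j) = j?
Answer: 16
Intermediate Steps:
s = 9 (s = 3*3 = 9)
(s + w(-1 + 2))² = (9 + (-4 - (-1 + 2)))² = (9 + (-4 - 1*1))² = (9 + (-4 - 1))² = (9 - 5)² = 4² = 16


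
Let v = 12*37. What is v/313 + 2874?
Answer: 900006/313 ≈ 2875.4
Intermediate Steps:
v = 444
v/313 + 2874 = 444/313 + 2874 = 900006/313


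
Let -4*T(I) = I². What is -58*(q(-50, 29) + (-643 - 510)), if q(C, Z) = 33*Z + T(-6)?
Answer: 11890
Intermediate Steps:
T(I) = -I²/4
q(C, Z) = -9 + 33*Z (q(C, Z) = 33*Z - ¼*(-6)² = 33*Z - ¼*36 = 33*Z - 9 = -9 + 33*Z)
-58*(q(-50, 29) + (-643 - 510)) = -58*((-9 + 33*29) + (-643 - 510)) = -58*((-9 + 957) - 1153) = -58*(948 - 1153) = -58*(-205) = 11890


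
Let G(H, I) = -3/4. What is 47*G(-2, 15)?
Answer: -141/4 ≈ -35.250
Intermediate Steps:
G(H, I) = -3/4 (G(H, I) = -3*1/4 = -3/4)
47*G(-2, 15) = 47*(-3/4) = -141/4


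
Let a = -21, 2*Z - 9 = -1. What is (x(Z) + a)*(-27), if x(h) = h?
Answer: 459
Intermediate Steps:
Z = 4 (Z = 9/2 + (½)*(-1) = 9/2 - ½ = 4)
(x(Z) + a)*(-27) = (4 - 21)*(-27) = -17*(-27) = 459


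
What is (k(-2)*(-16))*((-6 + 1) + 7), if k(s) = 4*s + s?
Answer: 320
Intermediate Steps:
k(s) = 5*s
(k(-2)*(-16))*((-6 + 1) + 7) = ((5*(-2))*(-16))*((-6 + 1) + 7) = (-10*(-16))*(-5 + 7) = 160*2 = 320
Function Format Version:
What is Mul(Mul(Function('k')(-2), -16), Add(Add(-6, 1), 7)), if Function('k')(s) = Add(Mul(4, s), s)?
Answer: 320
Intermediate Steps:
Function('k')(s) = Mul(5, s)
Mul(Mul(Function('k')(-2), -16), Add(Add(-6, 1), 7)) = Mul(Mul(Mul(5, -2), -16), Add(Add(-6, 1), 7)) = Mul(Mul(-10, -16), Add(-5, 7)) = Mul(160, 2) = 320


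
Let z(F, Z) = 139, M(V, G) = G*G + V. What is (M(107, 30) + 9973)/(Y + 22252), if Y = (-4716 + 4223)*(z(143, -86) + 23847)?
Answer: -1830/1967141 ≈ -0.00093028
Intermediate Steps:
M(V, G) = V + G² (M(V, G) = G² + V = V + G²)
Y = -11825098 (Y = (-4716 + 4223)*(139 + 23847) = -493*23986 = -11825098)
(M(107, 30) + 9973)/(Y + 22252) = ((107 + 30²) + 9973)/(-11825098 + 22252) = ((107 + 900) + 9973)/(-11802846) = (1007 + 9973)*(-1/11802846) = 10980*(-1/11802846) = -1830/1967141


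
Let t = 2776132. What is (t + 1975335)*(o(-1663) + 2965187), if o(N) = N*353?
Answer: 11299691743116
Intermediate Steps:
o(N) = 353*N
(t + 1975335)*(o(-1663) + 2965187) = (2776132 + 1975335)*(353*(-1663) + 2965187) = 4751467*(-587039 + 2965187) = 4751467*2378148 = 11299691743116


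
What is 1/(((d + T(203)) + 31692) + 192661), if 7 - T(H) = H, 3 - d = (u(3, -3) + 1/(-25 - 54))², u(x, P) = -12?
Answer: 6241/1398081959 ≈ 4.4640e-6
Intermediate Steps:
d = -881878/6241 (d = 3 - (-12 + 1/(-25 - 54))² = 3 - (-12 + 1/(-79))² = 3 - (-12 - 1/79)² = 3 - (-949/79)² = 3 - 1*900601/6241 = 3 - 900601/6241 = -881878/6241 ≈ -141.30)
T(H) = 7 - H
1/(((d + T(203)) + 31692) + 192661) = 1/(((-881878/6241 + (7 - 1*203)) + 31692) + 192661) = 1/(((-881878/6241 + (7 - 203)) + 31692) + 192661) = 1/(((-881878/6241 - 196) + 31692) + 192661) = 1/((-2105114/6241 + 31692) + 192661) = 1/(195684658/6241 + 192661) = 1/(1398081959/6241) = 6241/1398081959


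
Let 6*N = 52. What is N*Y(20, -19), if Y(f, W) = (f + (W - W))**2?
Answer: 10400/3 ≈ 3466.7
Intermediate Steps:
Y(f, W) = f**2 (Y(f, W) = (f + 0)**2 = f**2)
N = 26/3 (N = (1/6)*52 = 26/3 ≈ 8.6667)
N*Y(20, -19) = (26/3)*20**2 = (26/3)*400 = 10400/3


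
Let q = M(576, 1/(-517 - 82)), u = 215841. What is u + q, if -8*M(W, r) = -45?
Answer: 1726773/8 ≈ 2.1585e+5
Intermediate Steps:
M(W, r) = 45/8 (M(W, r) = -1/8*(-45) = 45/8)
q = 45/8 ≈ 5.6250
u + q = 215841 + 45/8 = 1726773/8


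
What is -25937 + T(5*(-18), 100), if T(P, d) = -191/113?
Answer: -2931072/113 ≈ -25939.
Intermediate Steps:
T(P, d) = -191/113 (T(P, d) = -191*1/113 = -191/113)
-25937 + T(5*(-18), 100) = -25937 - 191/113 = -2931072/113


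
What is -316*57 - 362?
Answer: -18374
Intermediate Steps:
-316*57 - 362 = -18012 - 362 = -18374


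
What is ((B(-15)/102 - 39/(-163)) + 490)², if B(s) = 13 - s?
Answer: 16627156124881/69105969 ≈ 2.4060e+5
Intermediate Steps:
((B(-15)/102 - 39/(-163)) + 490)² = (((13 - 1*(-15))/102 - 39/(-163)) + 490)² = (((13 + 15)*(1/102) - 39*(-1/163)) + 490)² = ((28*(1/102) + 39/163) + 490)² = ((14/51 + 39/163) + 490)² = (4271/8313 + 490)² = (4077641/8313)² = 16627156124881/69105969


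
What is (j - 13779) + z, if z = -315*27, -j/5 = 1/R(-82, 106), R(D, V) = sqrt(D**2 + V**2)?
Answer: -22284 - sqrt(4490)/1796 ≈ -22284.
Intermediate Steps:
j = -sqrt(4490)/1796 (j = -5/sqrt((-82)**2 + 106**2) = -5/sqrt(6724 + 11236) = -5*sqrt(4490)/8980 = -sqrt(4490)/1796 ≈ -0.037309)
z = -8505
(j - 13779) + z = (-sqrt(4490)/1796 - 13779) - 8505 = (-13779 - sqrt(4490)/1796) - 8505 = -22284 - sqrt(4490)/1796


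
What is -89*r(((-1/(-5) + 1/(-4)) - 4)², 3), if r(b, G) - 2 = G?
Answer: -445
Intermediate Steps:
r(b, G) = 2 + G
-89*r(((-1/(-5) + 1/(-4)) - 4)², 3) = -89*(2 + 3) = -89*5 = -445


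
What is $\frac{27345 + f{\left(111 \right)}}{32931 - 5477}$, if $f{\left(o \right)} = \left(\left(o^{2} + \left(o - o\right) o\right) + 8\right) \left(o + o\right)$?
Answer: $\frac{2764383}{27454} \approx 100.69$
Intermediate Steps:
$f{\left(o \right)} = 2 o \left(8 + o^{2}\right)$ ($f{\left(o \right)} = \left(\left(o^{2} + 0 o\right) + 8\right) 2 o = \left(\left(o^{2} + 0\right) + 8\right) 2 o = \left(o^{2} + 8\right) 2 o = \left(8 + o^{2}\right) 2 o = 2 o \left(8 + o^{2}\right)$)
$\frac{27345 + f{\left(111 \right)}}{32931 - 5477} = \frac{27345 + 2 \cdot 111 \left(8 + 111^{2}\right)}{32931 - 5477} = \frac{27345 + 2 \cdot 111 \left(8 + 12321\right)}{27454} = \left(27345 + 2 \cdot 111 \cdot 12329\right) \frac{1}{27454} = \left(27345 + 2737038\right) \frac{1}{27454} = 2764383 \cdot \frac{1}{27454} = \frac{2764383}{27454}$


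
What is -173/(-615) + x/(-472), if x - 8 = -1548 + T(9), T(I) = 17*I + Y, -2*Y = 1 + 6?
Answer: 1873627/580560 ≈ 3.2273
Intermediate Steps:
Y = -7/2 (Y = -(1 + 6)/2 = -1/2*7 = -7/2 ≈ -3.5000)
T(I) = -7/2 + 17*I (T(I) = 17*I - 7/2 = -7/2 + 17*I)
x = -2781/2 (x = 8 + (-1548 + (-7/2 + 17*9)) = 8 + (-1548 + (-7/2 + 153)) = 8 + (-1548 + 299/2) = 8 - 2797/2 = -2781/2 ≈ -1390.5)
-173/(-615) + x/(-472) = -173/(-615) - 2781/2/(-472) = -173*(-1/615) - 2781/2*(-1/472) = 173/615 + 2781/944 = 1873627/580560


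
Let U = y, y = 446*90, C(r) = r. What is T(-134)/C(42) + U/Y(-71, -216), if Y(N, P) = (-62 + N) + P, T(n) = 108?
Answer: -274698/2443 ≈ -112.44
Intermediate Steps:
Y(N, P) = -62 + N + P
y = 40140
U = 40140
T(-134)/C(42) + U/Y(-71, -216) = 108/42 + 40140/(-62 - 71 - 216) = 108*(1/42) + 40140/(-349) = 18/7 + 40140*(-1/349) = 18/7 - 40140/349 = -274698/2443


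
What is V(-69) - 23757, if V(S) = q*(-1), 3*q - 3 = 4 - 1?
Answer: -23759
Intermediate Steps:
q = 2 (q = 1 + (4 - 1)/3 = 1 + (⅓)*3 = 1 + 1 = 2)
V(S) = -2 (V(S) = 2*(-1) = -2)
V(-69) - 23757 = -2 - 23757 = -23759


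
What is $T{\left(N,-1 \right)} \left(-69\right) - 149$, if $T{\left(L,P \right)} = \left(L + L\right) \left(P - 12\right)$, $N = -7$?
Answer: $-12707$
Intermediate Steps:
$T{\left(L,P \right)} = 2 L \left(-12 + P\right)$
$T{\left(N,-1 \right)} \left(-69\right) - 149 = 2 \left(-7\right) \left(-12 - 1\right) \left(-69\right) - 149 = 2 \left(-7\right) \left(-13\right) \left(-69\right) - 149 = 182 \left(-69\right) - 149 = -12558 - 149 = -12707$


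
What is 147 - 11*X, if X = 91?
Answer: -854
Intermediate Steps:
147 - 11*X = 147 - 11*91 = 147 - 1001 = -854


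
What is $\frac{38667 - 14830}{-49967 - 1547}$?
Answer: $- \frac{23837}{51514} \approx -0.46273$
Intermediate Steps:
$\frac{38667 - 14830}{-49967 - 1547} = \frac{23837}{-49967 + \left(-7880 + 6333\right)} = \frac{23837}{-49967 - 1547} = \frac{23837}{-51514} = 23837 \left(- \frac{1}{51514}\right) = - \frac{23837}{51514}$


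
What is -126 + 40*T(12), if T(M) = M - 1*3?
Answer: 234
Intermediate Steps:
T(M) = -3 + M (T(M) = M - 3 = -3 + M)
-126 + 40*T(12) = -126 + 40*(-3 + 12) = -126 + 40*9 = -126 + 360 = 234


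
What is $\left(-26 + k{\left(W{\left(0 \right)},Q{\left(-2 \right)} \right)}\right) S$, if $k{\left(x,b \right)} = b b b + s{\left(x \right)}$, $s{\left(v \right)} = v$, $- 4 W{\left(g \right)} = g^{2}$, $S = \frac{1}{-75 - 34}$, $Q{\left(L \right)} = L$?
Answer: $\frac{34}{109} \approx 0.31193$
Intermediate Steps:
$S = - \frac{1}{109}$ ($S = \frac{1}{-109} = - \frac{1}{109} \approx -0.0091743$)
$W{\left(g \right)} = - \frac{g^{2}}{4}$
$k{\left(x,b \right)} = x + b^{3}$ ($k{\left(x,b \right)} = b b b + x = b^{2} b + x = b^{3} + x = x + b^{3}$)
$\left(-26 + k{\left(W{\left(0 \right)},Q{\left(-2 \right)} \right)}\right) S = \left(-26 + \left(- \frac{0^{2}}{4} + \left(-2\right)^{3}\right)\right) \left(- \frac{1}{109}\right) = \left(-26 - 8\right) \left(- \frac{1}{109}\right) = \left(-34\right) \left(- \frac{1}{109}\right) = \frac{34}{109}$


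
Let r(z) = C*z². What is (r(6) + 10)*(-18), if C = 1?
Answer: -828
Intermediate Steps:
r(z) = z² (r(z) = 1*z² = z²)
(r(6) + 10)*(-18) = (6² + 10)*(-18) = (36 + 10)*(-18) = 46*(-18) = -828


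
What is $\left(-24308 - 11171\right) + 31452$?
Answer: $-4027$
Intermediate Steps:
$\left(-24308 - 11171\right) + 31452 = -35479 + 31452 = -4027$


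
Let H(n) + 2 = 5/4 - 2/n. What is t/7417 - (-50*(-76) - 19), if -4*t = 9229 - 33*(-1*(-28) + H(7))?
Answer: -3141125321/830704 ≈ -3781.3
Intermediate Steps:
H(n) = -¾ - 2/n (H(n) = -2 + (5/4 - 2/n) = -¾ - 2/n)
t = -233497/112 (t = -(9229 - 33*(-1*(-28) + (-¾ - 2/7)))/4 = -(9229 - 33*(28 + (-¾ - 2*⅐)))/4 = -(9229 - 33*(28 + (-¾ - 2/7)))/4 = -(9229 - 33*(28 - 29/28))/4 = -(9229 - 33*755/28)/4 = -(9229 - 24915/28)/4 = -¼*233497/28 = -233497/112 ≈ -2084.8)
t/7417 - (-50*(-76) - 19) = -233497/112/7417 - (-50*(-76) - 19) = -233497/112*1/7417 - (3800 - 19) = -233497/830704 - 1*3781 = -233497/830704 - 3781 = -3141125321/830704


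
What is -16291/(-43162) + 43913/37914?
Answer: 628257470/409111017 ≈ 1.5357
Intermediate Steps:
-16291/(-43162) + 43913/37914 = -16291*(-1/43162) + 43913*(1/37914) = 16291/43162 + 43913/37914 = 628257470/409111017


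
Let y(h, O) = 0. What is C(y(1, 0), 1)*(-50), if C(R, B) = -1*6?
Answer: 300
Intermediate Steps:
C(R, B) = -6
C(y(1, 0), 1)*(-50) = -6*(-50) = 300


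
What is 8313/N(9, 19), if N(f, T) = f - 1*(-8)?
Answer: 489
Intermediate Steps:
N(f, T) = 8 + f (N(f, T) = f + 8 = 8 + f)
8313/N(9, 19) = 8313/(8 + 9) = 8313/17 = 8313*(1/17) = 489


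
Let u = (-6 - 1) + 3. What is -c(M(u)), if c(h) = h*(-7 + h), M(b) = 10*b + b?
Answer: -2244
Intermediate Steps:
u = -4 (u = -7 + 3 = -4)
M(b) = 11*b
-c(M(u)) = -11*(-4)*(-7 + 11*(-4)) = -(-44)*(-7 - 44) = -(-44)*(-51) = -1*2244 = -2244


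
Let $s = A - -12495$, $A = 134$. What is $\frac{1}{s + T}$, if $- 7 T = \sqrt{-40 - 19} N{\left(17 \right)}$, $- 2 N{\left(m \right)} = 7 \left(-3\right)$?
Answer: $\frac{50516}{637967095} + \frac{6 i \sqrt{59}}{637967095} \approx 7.9183 \cdot 10^{-5} + 7.224 \cdot 10^{-8} i$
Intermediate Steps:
$s = 12629$ ($s = 134 - -12495 = 134 + 12495 = 12629$)
$N{\left(m \right)} = \frac{21}{2}$ ($N{\left(m \right)} = - \frac{7 \left(-3\right)}{2} = \left(- \frac{1}{2}\right) \left(-21\right) = \frac{21}{2}$)
$T = - \frac{3 i \sqrt{59}}{2}$ ($T = - \frac{\sqrt{-40 - 19} \cdot \frac{21}{2}}{7} = - \frac{\sqrt{-59} \cdot \frac{21}{2}}{7} = - \frac{i \sqrt{59} \cdot \frac{21}{2}}{7} = - \frac{\frac{21}{2} i \sqrt{59}}{7} = - \frac{3 i \sqrt{59}}{2} \approx - 11.522 i$)
$\frac{1}{s + T} = \frac{1}{12629 - \frac{3 i \sqrt{59}}{2}}$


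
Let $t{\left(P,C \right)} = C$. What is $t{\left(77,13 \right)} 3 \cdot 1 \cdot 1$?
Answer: $39$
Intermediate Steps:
$t{\left(77,13 \right)} 3 \cdot 1 \cdot 1 = 13 \cdot 3 \cdot 1 \cdot 1 = 13 \cdot 3 \cdot 1 = 13 \cdot 3 = 39$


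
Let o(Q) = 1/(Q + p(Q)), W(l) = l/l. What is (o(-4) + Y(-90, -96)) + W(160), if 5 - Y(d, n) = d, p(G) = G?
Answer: 767/8 ≈ 95.875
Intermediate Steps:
W(l) = 1
o(Q) = 1/(2*Q) (o(Q) = 1/(Q + Q) = 1/(2*Q))
Y(d, n) = 5 - d
(o(-4) + Y(-90, -96)) + W(160) = ((½)/(-4) + (5 - 1*(-90))) + 1 = ((½)*(-¼) + (5 + 90)) + 1 = (-⅛ + 95) + 1 = 759/8 + 1 = 767/8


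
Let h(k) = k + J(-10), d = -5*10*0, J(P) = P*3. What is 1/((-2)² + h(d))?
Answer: -1/26 ≈ -0.038462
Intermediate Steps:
J(P) = 3*P
d = 0 (d = -50*0 = 0)
h(k) = -30 + k (h(k) = k + 3*(-10) = k - 30 = -30 + k)
1/((-2)² + h(d)) = 1/((-2)² + (-30 + 0)) = 1/(4 - 30) = 1/(-26) = -1/26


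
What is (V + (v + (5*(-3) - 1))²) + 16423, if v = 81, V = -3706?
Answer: 16942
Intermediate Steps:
(V + (v + (5*(-3) - 1))²) + 16423 = (-3706 + (81 + (5*(-3) - 1))²) + 16423 = (-3706 + (81 + (-15 - 1))²) + 16423 = (-3706 + (81 - 16)²) + 16423 = (-3706 + 65²) + 16423 = (-3706 + 4225) + 16423 = 519 + 16423 = 16942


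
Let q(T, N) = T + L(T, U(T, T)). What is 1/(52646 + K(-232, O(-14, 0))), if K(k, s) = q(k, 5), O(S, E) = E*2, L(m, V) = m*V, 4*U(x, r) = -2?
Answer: 1/52530 ≈ 1.9037e-5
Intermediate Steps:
U(x, r) = -½ (U(x, r) = (¼)*(-2) = -½)
L(m, V) = V*m
O(S, E) = 2*E
q(T, N) = T/2 (q(T, N) = T - T/2 = T/2)
K(k, s) = k/2
1/(52646 + K(-232, O(-14, 0))) = 1/(52646 + (½)*(-232)) = 1/(52646 - 116) = 1/52530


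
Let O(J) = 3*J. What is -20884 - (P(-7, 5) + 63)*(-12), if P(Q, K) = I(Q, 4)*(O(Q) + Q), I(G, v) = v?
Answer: -21472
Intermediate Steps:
P(Q, K) = 16*Q (P(Q, K) = 4*(3*Q + Q) = 4*(4*Q) = 16*Q)
-20884 - (P(-7, 5) + 63)*(-12) = -20884 - (16*(-7) + 63)*(-12) = -20884 - (-112 + 63)*(-12) = -20884 - (-49)*(-12) = -20884 - 1*588 = -20884 - 588 = -21472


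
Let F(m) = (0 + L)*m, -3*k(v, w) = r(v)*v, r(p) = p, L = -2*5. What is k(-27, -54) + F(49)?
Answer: -733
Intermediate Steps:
L = -10
k(v, w) = -v²/3 (k(v, w) = -v*v/3 = -v²/3)
F(m) = -10*m (F(m) = (0 - 10)*m = -10*m)
k(-27, -54) + F(49) = -⅓*(-27)² - 10*49 = -⅓*729 - 490 = -243 - 490 = -733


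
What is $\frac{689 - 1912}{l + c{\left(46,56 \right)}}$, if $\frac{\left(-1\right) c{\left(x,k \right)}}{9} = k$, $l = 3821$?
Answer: $- \frac{1223}{3317} \approx -0.36871$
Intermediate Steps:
$c{\left(x,k \right)} = - 9 k$
$\frac{689 - 1912}{l + c{\left(46,56 \right)}} = \frac{689 - 1912}{3821 - 504} = - \frac{1223}{3821 - 504} = - \frac{1223}{3317}$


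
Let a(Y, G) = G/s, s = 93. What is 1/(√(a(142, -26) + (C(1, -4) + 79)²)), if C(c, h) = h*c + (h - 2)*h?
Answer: √160239/39629 ≈ 0.010101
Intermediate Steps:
C(c, h) = c*h + h*(-2 + h) (C(c, h) = c*h + (-2 + h)*h = c*h + h*(-2 + h))
a(Y, G) = G/93
1/(√(a(142, -26) + (C(1, -4) + 79)²)) = 1/(√((1/93)*(-26) + (-4*(-2 + 1 - 4) + 79)²)) = 1/(√(-26/93 + (-4*(-5) + 79)²)) = 1/(√(-26/93 + (20 + 79)²)) = 1/(√(-26/93 + 99²)) = 1/(√(-26/93 + 9801)) = 1/(√(911467/93)) = 1/(23*√160239/93) = √160239/39629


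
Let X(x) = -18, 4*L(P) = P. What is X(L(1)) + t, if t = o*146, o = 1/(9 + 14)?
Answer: -268/23 ≈ -11.652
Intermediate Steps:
L(P) = P/4
o = 1/23 ≈ 0.043478
t = 146/23 (t = (1/23)*146 = 146/23 ≈ 6.3478)
X(L(1)) + t = -18 + 146/23 = -268/23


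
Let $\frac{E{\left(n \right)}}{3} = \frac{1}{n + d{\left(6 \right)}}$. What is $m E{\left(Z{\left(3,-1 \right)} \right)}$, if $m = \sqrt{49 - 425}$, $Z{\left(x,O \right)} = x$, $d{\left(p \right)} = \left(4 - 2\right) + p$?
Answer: $\frac{6 i \sqrt{94}}{11} \approx 5.2884 i$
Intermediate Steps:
$d{\left(p \right)} = 2 + p$
$E{\left(n \right)} = \frac{3}{8 + n}$ ($E{\left(n \right)} = \frac{3}{n + \left(2 + 6\right)} = \frac{3}{n + 8} = \frac{3}{8 + n}$)
$m = 2 i \sqrt{94}$ ($m = \sqrt{-376} = 2 i \sqrt{94} \approx 19.391 i$)
$m E{\left(Z{\left(3,-1 \right)} \right)} = 2 i \sqrt{94} \frac{3}{8 + 3} = 2 i \sqrt{94} \cdot \frac{3}{11} = \frac{6 i \sqrt{94}}{11}$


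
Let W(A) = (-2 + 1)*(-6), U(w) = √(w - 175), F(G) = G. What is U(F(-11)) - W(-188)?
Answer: -6 + I*√186 ≈ -6.0 + 13.638*I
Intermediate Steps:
U(w) = √(-175 + w)
W(A) = 6 (W(A) = -1*(-6) = 6)
U(F(-11)) - W(-188) = √(-175 - 11) - 1*6 = √(-186) - 6 = I*√186 - 6 = -6 + I*√186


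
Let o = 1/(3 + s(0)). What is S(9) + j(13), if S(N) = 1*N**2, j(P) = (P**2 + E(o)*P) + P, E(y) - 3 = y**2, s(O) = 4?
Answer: 14811/49 ≈ 302.27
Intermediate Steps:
o = 1/7 (o = 1/(3 + 4) = 1/7 ≈ 0.14286)
E(y) = 3 + y**2
j(P) = P**2 + 197*P/49 (j(P) = (P**2 + (3 + (1/7)**2)*P) + P = (P**2 + (3 + 1/49)*P) + P = (P**2 + 148*P/49) + P = P**2 + 197*P/49)
S(N) = N**2
S(9) + j(13) = 9**2 + (1/49)*13*(197 + 49*13) = 81 + (1/49)*13*(197 + 637) = 81 + (1/49)*13*834 = 81 + 10842/49 = 14811/49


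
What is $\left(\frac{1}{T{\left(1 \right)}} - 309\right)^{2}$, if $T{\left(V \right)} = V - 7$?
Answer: $\frac{3441025}{36} \approx 95584.0$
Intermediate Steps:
$T{\left(V \right)} = -7 + V$ ($T{\left(V \right)} = V - 7 = -7 + V$)
$\left(\frac{1}{T{\left(1 \right)}} - 309\right)^{2} = \left(\frac{1}{-7 + 1} - 309\right)^{2} = \left(\frac{1}{-6} - 309\right)^{2} = \left(- \frac{1}{6} - 309\right)^{2} = \left(- \frac{1855}{6}\right)^{2} = \frac{3441025}{36}$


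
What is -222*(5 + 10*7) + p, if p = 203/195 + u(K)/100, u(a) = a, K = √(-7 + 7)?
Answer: -3246547/195 ≈ -16649.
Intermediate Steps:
K = 0 (K = √0 = 0)
p = 203/195 (p = 203/195 + 0/100 = 203*(1/195) + 0*(1/100) = 203/195 + 0 = 203/195 ≈ 1.0410)
-222*(5 + 10*7) + p = -222*(5 + 10*7) + 203/195 = -222*(5 + 70) + 203/195 = -222*75 + 203/195 = -16650 + 203/195 = -3246547/195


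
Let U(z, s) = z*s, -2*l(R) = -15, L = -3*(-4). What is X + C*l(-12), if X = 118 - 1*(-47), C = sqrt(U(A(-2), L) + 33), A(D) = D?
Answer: 375/2 ≈ 187.50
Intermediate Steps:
L = 12
l(R) = 15/2 (l(R) = -1/2*(-15) = 15/2)
U(z, s) = s*z
C = 3 (C = sqrt(12*(-2) + 33) = sqrt(-24 + 33) = sqrt(9) = 3)
X = 165 (X = 118 + 47 = 165)
X + C*l(-12) = 165 + 3*(15/2) = 165 + 45/2 = 375/2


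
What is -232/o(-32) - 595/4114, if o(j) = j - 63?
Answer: 52819/22990 ≈ 2.2975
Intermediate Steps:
o(j) = -63 + j
-232/o(-32) - 595/4114 = -232/(-63 - 32) - 595/4114 = -232/(-95) - 595*1/4114 = -232*(-1/95) - 35/242 = 232/95 - 35/242 = 52819/22990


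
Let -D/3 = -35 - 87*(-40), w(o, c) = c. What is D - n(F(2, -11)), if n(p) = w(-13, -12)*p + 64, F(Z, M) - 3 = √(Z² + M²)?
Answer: -10363 + 60*√5 ≈ -10229.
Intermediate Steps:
F(Z, M) = 3 + √(M² + Z²) (F(Z, M) = 3 + √(Z² + M²) = 3 + √(M² + Z²))
n(p) = 64 - 12*p (n(p) = -12*p + 64 = 64 - 12*p)
D = -10335 (D = -3*(-35 - 87*(-40)) = -3*(-35 + 3480) = -3*3445 = -10335)
D - n(F(2, -11)) = -10335 - (64 - 12*(3 + √((-11)² + 2²))) = -10335 - (64 - 12*(3 + √(121 + 4))) = -10335 - (64 - 12*(3 + √125)) = -10335 - (64 - 12*(3 + 5*√5)) = -10335 - (64 + (-36 - 60*√5)) = -10335 - (28 - 60*√5) = -10335 + (-28 + 60*√5) = -10363 + 60*√5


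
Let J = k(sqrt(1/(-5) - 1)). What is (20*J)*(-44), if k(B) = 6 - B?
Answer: -5280 + 176*I*sqrt(30) ≈ -5280.0 + 963.99*I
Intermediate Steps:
J = 6 - I*sqrt(30)/5 (J = 6 - sqrt(1/(-5) - 1) = 6 - sqrt(1*(-1/5) - 1) = 6 - sqrt(-1/5 - 1) = 6 - sqrt(-6/5) = 6 - I*sqrt(30)/5 ≈ 6.0 - 1.0954*I)
(20*J)*(-44) = (20*(6 - I*sqrt(30)/5))*(-44) = (120 - 4*I*sqrt(30))*(-44) = -5280 + 176*I*sqrt(30)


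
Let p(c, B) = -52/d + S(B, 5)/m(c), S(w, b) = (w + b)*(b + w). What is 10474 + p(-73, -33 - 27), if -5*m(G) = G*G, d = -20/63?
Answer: 283368556/26645 ≈ 10635.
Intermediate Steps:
S(w, b) = (b + w)² (S(w, b) = (b + w)*(b + w) = (b + w)²)
d = -20/63 (d = -20*1/63 = -20/63 ≈ -0.31746)
m(G) = -G²/5 (m(G) = -G*G/5 = -G²/5)
p(c, B) = 819/5 - 5*(5 + B)²/c² (p(c, B) = -52/(-20/63) + (5 + B)²/((-c²/5)) = -52*(-63/20) + (5 + B)²*(-5/c²) = 819/5 - 5*(5 + B)²/c²)
10474 + p(-73, -33 - 27) = 10474 + (819/5 - 5*(5 + (-33 - 27))²/(-73)²) = 10474 + (819/5 - 5*1/5329*(5 - 60)²) = 10474 + (819/5 - 5*1/5329*(-55)²) = 10474 + (819/5 - 5*1/5329*3025) = 10474 + (819/5 - 15125/5329) = 10474 + 4288826/26645 = 283368556/26645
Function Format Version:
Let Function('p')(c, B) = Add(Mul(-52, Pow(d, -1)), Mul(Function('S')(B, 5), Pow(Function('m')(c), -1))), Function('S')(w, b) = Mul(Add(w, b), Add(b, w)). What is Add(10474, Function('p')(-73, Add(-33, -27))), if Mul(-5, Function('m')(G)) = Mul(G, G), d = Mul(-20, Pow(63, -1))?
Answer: Rational(283368556, 26645) ≈ 10635.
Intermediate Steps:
Function('S')(w, b) = Pow(Add(b, w), 2) (Function('S')(w, b) = Mul(Add(b, w), Add(b, w)) = Pow(Add(b, w), 2))
d = Rational(-20, 63) (d = Mul(-20, Rational(1, 63)) = Rational(-20, 63) ≈ -0.31746)
Function('m')(G) = Mul(Rational(-1, 5), Pow(G, 2)) (Function('m')(G) = Mul(Rational(-1, 5), Mul(G, G)) = Mul(Rational(-1, 5), Pow(G, 2)))
Function('p')(c, B) = Add(Rational(819, 5), Mul(-5, Pow(c, -2), Pow(Add(5, B), 2))) (Function('p')(c, B) = Add(Mul(-52, Pow(Rational(-20, 63), -1)), Mul(Pow(Add(5, B), 2), Pow(Mul(Rational(-1, 5), Pow(c, 2)), -1))) = Add(Mul(-52, Rational(-63, 20)), Mul(Pow(Add(5, B), 2), Mul(-5, Pow(c, -2)))) = Add(Rational(819, 5), Mul(-5, Pow(c, -2), Pow(Add(5, B), 2))))
Add(10474, Function('p')(-73, Add(-33, -27))) = Add(10474, Add(Rational(819, 5), Mul(-5, Pow(-73, -2), Pow(Add(5, Add(-33, -27)), 2)))) = Add(10474, Add(Rational(819, 5), Mul(-5, Rational(1, 5329), Pow(Add(5, -60), 2)))) = Add(10474, Add(Rational(819, 5), Mul(-5, Rational(1, 5329), Pow(-55, 2)))) = Add(10474, Add(Rational(819, 5), Mul(-5, Rational(1, 5329), 3025))) = Add(10474, Add(Rational(819, 5), Rational(-15125, 5329))) = Add(10474, Rational(4288826, 26645)) = Rational(283368556, 26645)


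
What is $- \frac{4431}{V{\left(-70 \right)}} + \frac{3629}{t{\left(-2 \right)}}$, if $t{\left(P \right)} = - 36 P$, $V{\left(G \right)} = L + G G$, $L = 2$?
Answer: $\frac{2911721}{58824} \approx 49.499$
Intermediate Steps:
$V{\left(G \right)} = 2 + G^{2}$ ($V{\left(G \right)} = 2 + G G = 2 + G^{2}$)
$- \frac{4431}{V{\left(-70 \right)}} + \frac{3629}{t{\left(-2 \right)}} = - \frac{4431}{2 + \left(-70\right)^{2}} + \frac{3629}{\left(-36\right) \left(-2\right)} = - \frac{4431}{2 + 4900} + \frac{3629}{72} = - \frac{4431}{4902} + 3629 \cdot \frac{1}{72} = \left(-4431\right) \frac{1}{4902} + \frac{3629}{72} = - \frac{1477}{1634} + \frac{3629}{72} = \frac{2911721}{58824}$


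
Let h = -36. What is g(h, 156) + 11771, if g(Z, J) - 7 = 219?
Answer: 11997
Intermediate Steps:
g(Z, J) = 226 (g(Z, J) = 7 + 219 = 226)
g(h, 156) + 11771 = 226 + 11771 = 11997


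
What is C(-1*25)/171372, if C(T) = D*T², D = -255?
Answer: -53125/57124 ≈ -0.92999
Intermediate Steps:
C(T) = -255*T²
C(-1*25)/171372 = -255*(-1*25)²/171372 = -255*(-25)²*(1/171372) = -255*625*(1/171372) = -159375*1/171372 = -53125/57124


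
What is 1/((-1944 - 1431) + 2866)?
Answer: -1/509 ≈ -0.0019646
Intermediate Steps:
1/((-1944 - 1431) + 2866) = 1/(-3375 + 2866) = 1/(-509) = -1/509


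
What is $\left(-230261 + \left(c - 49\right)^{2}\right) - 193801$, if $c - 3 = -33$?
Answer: $-417821$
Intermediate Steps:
$c = -30$ ($c = 3 - 33 = -30$)
$\left(-230261 + \left(c - 49\right)^{2}\right) - 193801 = \left(-230261 + \left(-30 - 49\right)^{2}\right) - 193801 = \left(-230261 + \left(-79\right)^{2}\right) - 193801 = \left(-230261 + 6241\right) - 193801 = -224020 - 193801 = -417821$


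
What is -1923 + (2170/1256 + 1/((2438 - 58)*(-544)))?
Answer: -390539017277/203271040 ≈ -1921.3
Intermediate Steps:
-1923 + (2170/1256 + 1/((2438 - 58)*(-544))) = -1923 + (2170*(1/1256) - 1/544/2380) = -1923 + (1085/628 + (1/2380)*(-1/544)) = -1923 + (1085/628 - 1/1294720) = -1923 + 351192643/203271040 = -390539017277/203271040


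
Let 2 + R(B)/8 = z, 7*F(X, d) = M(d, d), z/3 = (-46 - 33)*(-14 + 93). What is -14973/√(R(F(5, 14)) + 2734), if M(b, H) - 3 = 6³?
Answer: 4991*I*√147066/49022 ≈ 39.044*I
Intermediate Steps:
M(b, H) = 219 (M(b, H) = 3 + 6³ = 3 + 216 = 219)
z = -18723 (z = 3*((-46 - 33)*(-14 + 93)) = 3*(-79*79) = 3*(-6241) = -18723)
F(X, d) = 219/7 (F(X, d) = (⅐)*219 = 219/7)
R(B) = -149800 (R(B) = -16 + 8*(-18723) = -16 - 149784 = -149800)
-14973/√(R(F(5, 14)) + 2734) = -14973/√(-149800 + 2734) = -14973*(-I*√147066/147066) = -(-4991)*I*√147066/49022 = 4991*I*√147066/49022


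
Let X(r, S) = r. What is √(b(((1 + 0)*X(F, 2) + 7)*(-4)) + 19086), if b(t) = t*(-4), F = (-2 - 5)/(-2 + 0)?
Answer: √19254 ≈ 138.76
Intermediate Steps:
F = 7/2 (F = -7/(-2) = -7*(-½) = 7/2 ≈ 3.5000)
b(t) = -4*t
√(b(((1 + 0)*X(F, 2) + 7)*(-4)) + 19086) = √(-4*((1 + 0)*(7/2) + 7)*(-4) + 19086) = √(-4*(1*(7/2) + 7)*(-4) + 19086) = √(-4*(7/2 + 7)*(-4) + 19086) = √(-42*(-4) + 19086) = √(-4*(-42) + 19086) = √(168 + 19086) = √19254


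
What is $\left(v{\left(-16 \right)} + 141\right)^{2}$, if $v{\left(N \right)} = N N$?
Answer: $157609$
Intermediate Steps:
$v{\left(N \right)} = N^{2}$
$\left(v{\left(-16 \right)} + 141\right)^{2} = \left(\left(-16\right)^{2} + 141\right)^{2} = \left(256 + 141\right)^{2} = 397^{2} = 157609$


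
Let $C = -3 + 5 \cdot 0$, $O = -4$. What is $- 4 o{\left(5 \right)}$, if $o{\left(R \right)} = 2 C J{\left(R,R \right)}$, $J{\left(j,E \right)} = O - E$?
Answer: $-216$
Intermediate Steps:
$J{\left(j,E \right)} = -4 - E$
$C = -3$ ($C = -3 + 0 = -3$)
$o{\left(R \right)} = 24 + 6 R$ ($o{\left(R \right)} = 2 \left(-3\right) \left(-4 - R\right) = - 6 \left(-4 - R\right) = 24 + 6 R$)
$- 4 o{\left(5 \right)} = - 4 \left(24 + 6 \cdot 5\right) = - 4 \left(24 + 30\right) = \left(-4\right) 54 = -216$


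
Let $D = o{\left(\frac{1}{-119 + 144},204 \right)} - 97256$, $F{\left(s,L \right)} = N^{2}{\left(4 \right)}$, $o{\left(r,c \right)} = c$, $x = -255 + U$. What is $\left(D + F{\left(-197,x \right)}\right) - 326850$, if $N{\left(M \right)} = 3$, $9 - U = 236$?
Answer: $-423893$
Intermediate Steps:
$U = -227$ ($U = 9 - 236 = -227$)
$x = -482$ ($x = -255 - 227 = -482$)
$F{\left(s,L \right)} = 9$ ($F{\left(s,L \right)} = 3^{2} = 9$)
$D = -97052$ ($D = 204 - 97256 = -97052$)
$\left(D + F{\left(-197,x \right)}\right) - 326850 = \left(-97052 + 9\right) - 326850 = -97043 - 326850 = -423893$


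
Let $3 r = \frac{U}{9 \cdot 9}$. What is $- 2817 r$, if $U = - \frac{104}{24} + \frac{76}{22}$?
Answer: $\frac{9077}{891} \approx 10.187$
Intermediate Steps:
$U = - \frac{29}{33}$ ($U = \left(-104\right) \frac{1}{24} + 76 \cdot \frac{1}{22} = - \frac{13}{3} + \frac{38}{11} = - \frac{29}{33} \approx -0.87879$)
$r = - \frac{29}{8019}$ ($r = \frac{\left(- \frac{29}{33}\right) \frac{1}{9 \cdot 9}}{3} = \frac{\left(- \frac{29}{33}\right) \frac{1}{81}}{3} = \frac{1}{3} \left(- \frac{29}{2673}\right) = - \frac{29}{8019} \approx -0.0036164$)
$- 2817 r = \left(-2817\right) \left(- \frac{29}{8019}\right) = \frac{9077}{891}$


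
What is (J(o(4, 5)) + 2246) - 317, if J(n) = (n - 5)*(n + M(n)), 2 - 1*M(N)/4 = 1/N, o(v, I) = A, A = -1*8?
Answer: 3845/2 ≈ 1922.5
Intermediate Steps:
A = -8
o(v, I) = -8
M(N) = 8 - 4/N
J(n) = (-5 + n)*(8 + n - 4/n) (J(n) = (n - 5)*(n + (8 - 4/n)) = (-5 + n)*(8 + n - 4/n))
(J(o(4, 5)) + 2246) - 317 = ((-44 + (-8)² + 3*(-8) + 20/(-8)) + 2246) - 317 = ((-44 + 64 - 24 + 20*(-⅛)) + 2246) - 317 = ((-44 + 64 - 24 - 5/2) + 2246) - 317 = (-13/2 + 2246) - 317 = 4479/2 - 317 = 3845/2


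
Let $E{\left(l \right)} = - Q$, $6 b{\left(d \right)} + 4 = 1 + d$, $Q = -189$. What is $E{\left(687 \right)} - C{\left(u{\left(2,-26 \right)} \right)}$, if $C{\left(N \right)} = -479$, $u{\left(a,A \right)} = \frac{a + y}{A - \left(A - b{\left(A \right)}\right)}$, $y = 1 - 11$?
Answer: $668$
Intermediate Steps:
$b{\left(d \right)} = - \frac{1}{2} + \frac{d}{6}$ ($b{\left(d \right)} = - \frac{2}{3} + \frac{1 + d}{6} = - \frac{2}{3} + \left(\frac{1}{6} + \frac{d}{6}\right) = - \frac{1}{2} + \frac{d}{6}$)
$y = -10$ ($y = 1 - 11 = -10$)
$u{\left(a,A \right)} = \frac{-10 + a}{- \frac{1}{2} + \frac{A}{6}}$ ($u{\left(a,A \right)} = \frac{a - 10}{A - \left(\frac{1}{2} + \frac{5 A}{6}\right)} = \frac{-10 + a}{A - \left(\frac{1}{2} + \frac{5 A}{6}\right)} = \frac{-10 + a}{- \frac{1}{2} + \frac{A}{6}}$)
$E{\left(l \right)} = 189$ ($E{\left(l \right)} = \left(-1\right) \left(-189\right) = 189$)
$E{\left(687 \right)} - C{\left(u{\left(2,-26 \right)} \right)} = 189 - -479 = 189 + 479 = 668$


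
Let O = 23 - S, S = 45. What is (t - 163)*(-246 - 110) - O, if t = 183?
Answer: -7098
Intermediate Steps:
O = -22 (O = 23 - 1*45 = 23 - 45 = -22)
(t - 163)*(-246 - 110) - O = (183 - 163)*(-246 - 110) - 1*(-22) = 20*(-356) + 22 = -7120 + 22 = -7098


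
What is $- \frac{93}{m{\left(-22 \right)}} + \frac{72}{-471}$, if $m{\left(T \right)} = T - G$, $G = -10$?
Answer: $\frac{4771}{628} \approx 7.5971$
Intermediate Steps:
$m{\left(T \right)} = 10 + T$ ($m{\left(T \right)} = T - -10 = T + 10 = 10 + T$)
$- \frac{93}{m{\left(-22 \right)}} + \frac{72}{-471} = - \frac{93}{10 - 22} + \frac{72}{-471} = - \frac{93}{-12} + 72 \left(- \frac{1}{471}\right) = \left(-93\right) \left(- \frac{1}{12}\right) - \frac{24}{157} = \frac{31}{4} - \frac{24}{157} = \frac{4771}{628}$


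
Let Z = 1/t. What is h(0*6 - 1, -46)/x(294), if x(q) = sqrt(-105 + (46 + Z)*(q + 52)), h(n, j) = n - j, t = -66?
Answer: 9*sqrt(17212470)/104318 ≈ 0.35794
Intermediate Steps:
Z = -1/66 (Z = 1/(-66) = -1/66 ≈ -0.015152)
x(q) = sqrt(75445/33 + 3035*q/66) (x(q) = sqrt(-105 + (46 - 1/66)*(q + 52)) = sqrt(-105 + 3035*(52 + q)/66) = sqrt(-105 + (78910/33 + 3035*q/66)) = sqrt(75445/33 + 3035*q/66))
h(0*6 - 1, -46)/x(294) = ((0*6 - 1) - 1*(-46))/((sqrt(9958740 + 200310*294)/66)) = ((0 - 1) + 46)/((sqrt(9958740 + 58891140)/66)) = (-1 + 46)/((sqrt(68849880)/66)) = 45/(((2*sqrt(17212470))/66)) = 45/((sqrt(17212470)/33)) = 45*(sqrt(17212470)/521590) = 9*sqrt(17212470)/104318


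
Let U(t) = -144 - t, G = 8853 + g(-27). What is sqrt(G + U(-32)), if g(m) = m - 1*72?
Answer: sqrt(8642) ≈ 92.962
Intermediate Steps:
g(m) = -72 + m (g(m) = m - 72 = -72 + m)
G = 8754 (G = 8853 + (-72 - 27) = 8853 - 99 = 8754)
sqrt(G + U(-32)) = sqrt(8754 + (-144 - 1*(-32))) = sqrt(8754 + (-144 + 32)) = sqrt(8754 - 112) = sqrt(8642)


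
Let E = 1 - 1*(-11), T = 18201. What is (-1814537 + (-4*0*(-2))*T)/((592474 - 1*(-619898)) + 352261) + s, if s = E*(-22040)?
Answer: -413815950377/1564633 ≈ -2.6448e+5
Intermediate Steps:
E = 12 (E = 1 + 11 = 12)
s = -264480 (s = 12*(-22040) = -264480)
(-1814537 + (-4*0*(-2))*T)/((592474 - 1*(-619898)) + 352261) + s = (-1814537 + (-4*0*(-2))*18201)/((592474 - 1*(-619898)) + 352261) - 264480 = (-1814537 + (0*(-2))*18201)/((592474 + 619898) + 352261) - 264480 = (-1814537 + 0*18201)/(1212372 + 352261) - 264480 = (-1814537 + 0)/1564633 - 264480 = -1814537*1/1564633 - 264480 = -1814537/1564633 - 264480 = -413815950377/1564633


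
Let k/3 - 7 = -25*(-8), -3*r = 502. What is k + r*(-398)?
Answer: 201659/3 ≈ 67220.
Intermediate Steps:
r = -502/3 (r = -1/3*502 = -502/3 ≈ -167.33)
k = 621 (k = 21 + 3*(-25*(-8)) = 21 + 3*200 = 21 + 600 = 621)
k + r*(-398) = 621 - 502/3*(-398) = 621 + 199796/3 = 201659/3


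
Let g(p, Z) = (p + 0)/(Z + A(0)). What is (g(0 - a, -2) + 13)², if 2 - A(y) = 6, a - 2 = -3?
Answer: 5929/36 ≈ 164.69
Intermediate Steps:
a = -1 (a = 2 - 3 = -1)
A(y) = -4 (A(y) = 2 - 1*6 = 2 - 6 = -4)
g(p, Z) = p/(-4 + Z) (g(p, Z) = (p + 0)/(Z - 4) = p/(-4 + Z))
(g(0 - a, -2) + 13)² = ((0 - 1*(-1))/(-4 - 2) + 13)² = ((0 + 1)/(-6) + 13)² = (1*(-⅙) + 13)² = (-⅙ + 13)² = (77/6)² = 5929/36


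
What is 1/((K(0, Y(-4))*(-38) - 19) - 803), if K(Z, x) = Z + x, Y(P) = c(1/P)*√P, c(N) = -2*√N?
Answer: -1/898 ≈ -0.0011136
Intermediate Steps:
Y(P) = -2*√P*√(1/P) (Y(P) = (-2*√(1/P))*√P = -2*√P*√(1/P))
1/((K(0, Y(-4))*(-38) - 19) - 803) = 1/(((0 - 2*√(-4)*√(1/(-4)))*(-38) - 19) - 803) = 1/(((0 - 2*2*I*√(-¼))*(-38) - 19) - 803) = 1/(((0 - 2*2*I*I/2)*(-38) - 19) - 803) = 1/(((0 + 2)*(-38) - 19) - 803) = 1/((2*(-38) - 19) - 803) = 1/((-76 - 19) - 803) = 1/(-95 - 803) = 1/(-898) = -1/898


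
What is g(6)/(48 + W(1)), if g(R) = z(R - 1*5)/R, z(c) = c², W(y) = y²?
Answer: 1/294 ≈ 0.0034014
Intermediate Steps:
g(R) = (-5 + R)²/R (g(R) = (R - 1*5)²/R = (R - 5)²/R = (-5 + R)²/R)
g(6)/(48 + W(1)) = ((-5 + 6)²/6)/(48 + 1²) = ((⅙)*1²)/(48 + 1) = ((⅙)*1)/49 = (1/49)*(⅙) = 1/294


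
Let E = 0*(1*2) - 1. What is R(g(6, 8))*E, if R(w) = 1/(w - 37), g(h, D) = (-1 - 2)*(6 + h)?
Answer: 1/73 ≈ 0.013699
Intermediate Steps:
g(h, D) = -18 - 3*h (g(h, D) = -3*(6 + h) = -18 - 3*h)
R(w) = 1/(-37 + w)
E = -1 (E = 0*2 - 1 = 0 - 1 = -1)
R(g(6, 8))*E = -1/(-37 + (-18 - 3*6)) = -1/(-37 + (-18 - 18)) = -1/(-37 - 36) = -1/(-73) = -1/73*(-1) = 1/73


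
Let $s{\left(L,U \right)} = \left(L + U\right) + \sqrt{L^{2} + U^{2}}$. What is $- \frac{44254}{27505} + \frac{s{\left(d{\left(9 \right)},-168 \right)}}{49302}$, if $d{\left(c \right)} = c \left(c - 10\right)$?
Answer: $- \frac{728893031}{452017170} + \frac{\sqrt{3145}}{16434} \approx -1.6091$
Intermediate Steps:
$d{\left(c \right)} = c \left(-10 + c\right)$
$s{\left(L,U \right)} = L + U + \sqrt{L^{2} + U^{2}}$
$- \frac{44254}{27505} + \frac{s{\left(d{\left(9 \right)},-168 \right)}}{49302} = - \frac{44254}{27505} + \frac{9 \left(-10 + 9\right) - 168 + \sqrt{\left(9 \left(-10 + 9\right)\right)^{2} + \left(-168\right)^{2}}}{49302} = \left(-44254\right) \frac{1}{27505} + \left(9 \left(-1\right) - 168 + \sqrt{\left(9 \left(-1\right)\right)^{2} + 28224}\right) \frac{1}{49302} = - \frac{44254}{27505} + \left(-9 - 168 + \sqrt{\left(-9\right)^{2} + 28224}\right) \frac{1}{49302} = - \frac{44254}{27505} + \left(-9 - 168 + \sqrt{81 + 28224}\right) \frac{1}{49302} = - \frac{44254}{27505} + \left(-9 - 168 + \sqrt{28305}\right) \frac{1}{49302} = - \frac{44254}{27505} + \left(-9 - 168 + 3 \sqrt{3145}\right) \frac{1}{49302} = - \frac{44254}{27505} + \left(-177 + 3 \sqrt{3145}\right) \frac{1}{49302} = - \frac{44254}{27505} - \left(\frac{59}{16434} - \frac{\sqrt{3145}}{16434}\right) = - \frac{728893031}{452017170} + \frac{\sqrt{3145}}{16434}$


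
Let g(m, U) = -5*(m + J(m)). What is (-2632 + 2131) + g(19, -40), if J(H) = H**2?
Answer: -2401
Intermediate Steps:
g(m, U) = -5*m - 5*m**2 (g(m, U) = -5*(m + m**2) = -5*m - 5*m**2)
(-2632 + 2131) + g(19, -40) = (-2632 + 2131) + 5*19*(-1 - 1*19) = -501 + 5*19*(-1 - 19) = -501 + 5*19*(-20) = -501 - 1900 = -2401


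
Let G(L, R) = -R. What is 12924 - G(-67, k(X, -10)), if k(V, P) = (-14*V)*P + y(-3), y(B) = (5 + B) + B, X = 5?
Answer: 13623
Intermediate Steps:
y(B) = 5 + 2*B
k(V, P) = -1 - 14*P*V (k(V, P) = (-14*V)*P + (5 + 2*(-3)) = -14*P*V + (5 - 6) = -14*P*V - 1 = -1 - 14*P*V)
12924 - G(-67, k(X, -10)) = 12924 - (-1)*(-1 - 14*(-10)*5) = 12924 - (-1)*(-1 + 700) = 12924 - (-1)*699 = 12924 - 1*(-699) = 12924 + 699 = 13623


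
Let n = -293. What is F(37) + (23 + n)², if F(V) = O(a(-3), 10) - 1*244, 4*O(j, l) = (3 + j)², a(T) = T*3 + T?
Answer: 290705/4 ≈ 72676.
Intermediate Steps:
a(T) = 4*T (a(T) = 3*T + T = 4*T)
O(j, l) = (3 + j)²/4
F(V) = -895/4 (F(V) = (3 + 4*(-3))²/4 - 1*244 = (3 - 12)²/4 - 244 = (¼)*(-9)² - 244 = (¼)*81 - 244 = 81/4 - 244 = -895/4)
F(37) + (23 + n)² = -895/4 + (23 - 293)² = -895/4 + (-270)² = -895/4 + 72900 = 290705/4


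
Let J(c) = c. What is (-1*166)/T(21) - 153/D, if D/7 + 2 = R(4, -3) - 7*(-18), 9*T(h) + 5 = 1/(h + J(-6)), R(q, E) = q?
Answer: 10034019/33152 ≈ 302.67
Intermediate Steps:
T(h) = -5/9 + 1/(9*(-6 + h)) (T(h) = -5/9 + 1/(9*(h - 6)) = -5/9 + 1/(9*(-6 + h)))
D = 896 (D = -14 + 7*(4 - 7*(-18)) = -14 + 7*(4 + 126) = -14 + 7*130 = -14 + 910 = 896)
(-1*166)/T(21) - 153/D = (-1*166)/(((31 - 5*21)/(9*(-6 + 21)))) - 153/896 = -166*135/(31 - 105) - 153*1/896 = -166/((⅑)*(1/15)*(-74)) - 153/896 = -166/(-74/135) - 153/896 = -166*(-135/74) - 153/896 = 11205/37 - 153/896 = 10034019/33152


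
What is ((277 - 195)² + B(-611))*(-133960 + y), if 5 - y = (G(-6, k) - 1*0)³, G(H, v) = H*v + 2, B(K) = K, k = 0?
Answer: -818915819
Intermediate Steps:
G(H, v) = 2 + H*v
y = -3 (y = 5 - ((2 - 6*0) - 1*0)³ = 5 - ((2 + 0) + 0)³ = 5 - (2 + 0)³ = 5 - 1*2³ = 5 - 1*8 = 5 - 8 = -3)
((277 - 195)² + B(-611))*(-133960 + y) = ((277 - 195)² - 611)*(-133960 - 3) = (82² - 611)*(-133963) = (6724 - 611)*(-133963) = 6113*(-133963) = -818915819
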